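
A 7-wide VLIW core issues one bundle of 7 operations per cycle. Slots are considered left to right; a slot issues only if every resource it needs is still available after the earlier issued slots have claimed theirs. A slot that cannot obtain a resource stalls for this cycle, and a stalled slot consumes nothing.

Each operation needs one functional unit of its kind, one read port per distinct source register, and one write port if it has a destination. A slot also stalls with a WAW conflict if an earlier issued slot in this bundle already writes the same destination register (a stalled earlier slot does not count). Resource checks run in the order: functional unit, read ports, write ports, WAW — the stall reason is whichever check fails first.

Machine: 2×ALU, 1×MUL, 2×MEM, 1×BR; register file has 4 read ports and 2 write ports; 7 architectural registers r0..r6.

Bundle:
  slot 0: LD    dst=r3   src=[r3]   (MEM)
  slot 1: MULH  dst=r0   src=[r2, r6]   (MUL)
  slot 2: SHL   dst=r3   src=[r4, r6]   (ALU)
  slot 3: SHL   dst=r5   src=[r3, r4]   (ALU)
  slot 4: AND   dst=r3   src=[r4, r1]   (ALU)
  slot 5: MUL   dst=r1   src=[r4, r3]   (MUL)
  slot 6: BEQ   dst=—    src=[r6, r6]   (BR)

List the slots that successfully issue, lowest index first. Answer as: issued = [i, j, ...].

issued = [0, 1, 6]

#0 MEM src=r3 dispatched  <A:2 Mu:1 Ld:1 B:1 rd:3 wr:1>
#1 MUL src=r2,r6 dispatched  <A:2 Mu:0 Ld:1 B:1 rd:1 wr:0>
#2 ALU src=r4,r6 held:RD_PORT  <A:2 Mu:0 Ld:1 B:1 rd:1 wr:0>
#3 ALU src=r3,r4 held:RD_PORT  <A:2 Mu:0 Ld:1 B:1 rd:1 wr:0>
#4 ALU src=r4,r1 held:RD_PORT  <A:2 Mu:0 Ld:1 B:1 rd:1 wr:0>
#5 MUL src=r4,r3 held:FU  <A:2 Mu:0 Ld:1 B:1 rd:1 wr:0>
#6 BR src=r6,r6 dispatched  <A:2 Mu:0 Ld:1 B:0 rd:0 wr:0>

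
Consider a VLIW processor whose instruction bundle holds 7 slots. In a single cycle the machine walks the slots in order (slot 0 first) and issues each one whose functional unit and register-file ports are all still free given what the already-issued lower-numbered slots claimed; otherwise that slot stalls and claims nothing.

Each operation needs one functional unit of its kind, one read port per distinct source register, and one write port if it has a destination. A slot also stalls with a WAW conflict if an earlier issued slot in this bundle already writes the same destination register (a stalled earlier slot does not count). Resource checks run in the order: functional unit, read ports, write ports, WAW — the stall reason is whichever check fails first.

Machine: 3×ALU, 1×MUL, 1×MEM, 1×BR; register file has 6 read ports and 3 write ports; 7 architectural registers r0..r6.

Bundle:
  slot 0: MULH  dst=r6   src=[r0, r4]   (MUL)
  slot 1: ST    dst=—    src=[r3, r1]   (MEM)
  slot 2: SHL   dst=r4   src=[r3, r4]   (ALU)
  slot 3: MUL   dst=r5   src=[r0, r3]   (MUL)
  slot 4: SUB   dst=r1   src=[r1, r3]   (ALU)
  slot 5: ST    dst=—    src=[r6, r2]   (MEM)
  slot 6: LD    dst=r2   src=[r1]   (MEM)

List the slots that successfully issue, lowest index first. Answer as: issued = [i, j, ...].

(0) want 1×MUL +2rd +1wr — yes → AL3|MU0|ME1|BR1|rd4|wr2
(1) want 1×MEM +2rd +0wr — yes → AL3|MU0|ME0|BR1|rd2|wr2
(2) want 1×ALU +2rd +1wr — yes → AL2|MU0|ME0|BR1|rd0|wr1
(3) want 1×MUL +2rd +1wr — FU → AL2|MU0|ME0|BR1|rd0|wr1
(4) want 1×ALU +2rd +1wr — RD_PORT → AL2|MU0|ME0|BR1|rd0|wr1
(5) want 1×MEM +2rd +0wr — FU → AL2|MU0|ME0|BR1|rd0|wr1
(6) want 1×MEM +1rd +1wr — FU → AL2|MU0|ME0|BR1|rd0|wr1

issued = [0, 1, 2]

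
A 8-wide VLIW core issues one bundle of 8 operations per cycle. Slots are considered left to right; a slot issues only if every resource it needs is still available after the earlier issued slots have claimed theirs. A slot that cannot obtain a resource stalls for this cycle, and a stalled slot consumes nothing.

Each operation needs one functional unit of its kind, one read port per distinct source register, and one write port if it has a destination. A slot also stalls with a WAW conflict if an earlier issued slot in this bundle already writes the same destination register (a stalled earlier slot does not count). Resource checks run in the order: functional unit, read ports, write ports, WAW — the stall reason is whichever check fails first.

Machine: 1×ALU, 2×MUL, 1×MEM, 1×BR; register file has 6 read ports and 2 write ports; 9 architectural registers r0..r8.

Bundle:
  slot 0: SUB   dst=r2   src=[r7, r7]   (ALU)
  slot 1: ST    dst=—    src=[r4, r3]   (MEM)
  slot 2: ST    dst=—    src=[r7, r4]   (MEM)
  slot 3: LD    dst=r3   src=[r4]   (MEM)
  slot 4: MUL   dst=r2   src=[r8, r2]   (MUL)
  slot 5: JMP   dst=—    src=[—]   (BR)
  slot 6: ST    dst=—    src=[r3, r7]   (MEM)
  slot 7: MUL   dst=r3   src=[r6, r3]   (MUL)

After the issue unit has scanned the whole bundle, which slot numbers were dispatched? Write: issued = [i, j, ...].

[0] ALU needs rd=1 wr=1: ok; after: ALU=0 MUL=2 MEM=1 BR=1, R=5, W=1
[1] MEM needs rd=2 wr=0: ok; after: ALU=0 MUL=2 MEM=0 BR=1, R=3, W=1
[2] MEM needs rd=2 wr=0: FU; after: ALU=0 MUL=2 MEM=0 BR=1, R=3, W=1
[3] MEM needs rd=1 wr=1: FU; after: ALU=0 MUL=2 MEM=0 BR=1, R=3, W=1
[4] MUL needs rd=2 wr=1: WAW; after: ALU=0 MUL=2 MEM=0 BR=1, R=3, W=1
[5] BR needs rd=0 wr=0: ok; after: ALU=0 MUL=2 MEM=0 BR=0, R=3, W=1
[6] MEM needs rd=2 wr=0: FU; after: ALU=0 MUL=2 MEM=0 BR=0, R=3, W=1
[7] MUL needs rd=2 wr=1: ok; after: ALU=0 MUL=1 MEM=0 BR=0, R=1, W=0

issued = [0, 1, 5, 7]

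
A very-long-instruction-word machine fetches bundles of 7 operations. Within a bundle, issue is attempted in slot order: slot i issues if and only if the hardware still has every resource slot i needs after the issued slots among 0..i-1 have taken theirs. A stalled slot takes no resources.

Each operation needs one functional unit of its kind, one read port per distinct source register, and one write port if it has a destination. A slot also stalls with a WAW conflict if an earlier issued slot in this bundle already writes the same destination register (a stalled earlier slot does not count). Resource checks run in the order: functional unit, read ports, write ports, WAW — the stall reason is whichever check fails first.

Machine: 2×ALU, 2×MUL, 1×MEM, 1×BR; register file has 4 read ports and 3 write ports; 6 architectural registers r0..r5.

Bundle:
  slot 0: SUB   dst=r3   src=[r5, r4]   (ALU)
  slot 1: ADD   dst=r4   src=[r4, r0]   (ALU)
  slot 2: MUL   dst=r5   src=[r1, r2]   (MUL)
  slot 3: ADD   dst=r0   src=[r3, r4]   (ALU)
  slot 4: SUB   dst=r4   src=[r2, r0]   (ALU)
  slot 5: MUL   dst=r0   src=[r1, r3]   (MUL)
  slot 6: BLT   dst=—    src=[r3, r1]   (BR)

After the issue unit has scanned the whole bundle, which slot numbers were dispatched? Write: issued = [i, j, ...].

slot 0 (ALU): ISSUE — free A1,Mu2,Ld1,B1 rp2 wp2
slot 1 (ALU): ISSUE — free A0,Mu2,Ld1,B1 rp0 wp1
slot 2 (MUL): stall RD_PORT — free A0,Mu2,Ld1,B1 rp0 wp1
slot 3 (ALU): stall FU — free A0,Mu2,Ld1,B1 rp0 wp1
slot 4 (ALU): stall FU — free A0,Mu2,Ld1,B1 rp0 wp1
slot 5 (MUL): stall RD_PORT — free A0,Mu2,Ld1,B1 rp0 wp1
slot 6 (BR): stall RD_PORT — free A0,Mu2,Ld1,B1 rp0 wp1

issued = [0, 1]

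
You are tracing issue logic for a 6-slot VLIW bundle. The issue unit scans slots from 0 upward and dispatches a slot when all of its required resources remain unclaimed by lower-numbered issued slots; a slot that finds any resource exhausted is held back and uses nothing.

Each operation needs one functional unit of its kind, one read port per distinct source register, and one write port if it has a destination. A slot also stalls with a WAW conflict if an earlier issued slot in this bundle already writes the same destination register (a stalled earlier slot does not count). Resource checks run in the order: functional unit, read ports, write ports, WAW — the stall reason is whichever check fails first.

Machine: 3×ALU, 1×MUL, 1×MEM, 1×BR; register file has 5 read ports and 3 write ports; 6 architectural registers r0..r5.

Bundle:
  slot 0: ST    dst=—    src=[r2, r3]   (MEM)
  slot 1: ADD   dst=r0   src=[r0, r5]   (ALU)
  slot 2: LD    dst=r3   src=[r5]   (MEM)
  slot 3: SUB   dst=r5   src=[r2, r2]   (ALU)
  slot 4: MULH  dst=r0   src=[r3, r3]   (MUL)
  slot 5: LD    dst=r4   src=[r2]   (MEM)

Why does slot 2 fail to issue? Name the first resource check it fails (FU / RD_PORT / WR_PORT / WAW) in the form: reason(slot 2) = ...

reason(slot 2) = FU

[0] MEM needs rd=2 wr=0: ok; after: ALU=3 MUL=1 MEM=0 BR=1, R=3, W=3
[1] ALU needs rd=2 wr=1: ok; after: ALU=2 MUL=1 MEM=0 BR=1, R=1, W=2
[2] MEM needs rd=1 wr=1: FU; after: ALU=2 MUL=1 MEM=0 BR=1, R=1, W=2
[3] ALU needs rd=1 wr=1: ok; after: ALU=1 MUL=1 MEM=0 BR=1, R=0, W=1
[4] MUL needs rd=1 wr=1: RD_PORT; after: ALU=1 MUL=1 MEM=0 BR=1, R=0, W=1
[5] MEM needs rd=1 wr=1: FU; after: ALU=1 MUL=1 MEM=0 BR=1, R=0, W=1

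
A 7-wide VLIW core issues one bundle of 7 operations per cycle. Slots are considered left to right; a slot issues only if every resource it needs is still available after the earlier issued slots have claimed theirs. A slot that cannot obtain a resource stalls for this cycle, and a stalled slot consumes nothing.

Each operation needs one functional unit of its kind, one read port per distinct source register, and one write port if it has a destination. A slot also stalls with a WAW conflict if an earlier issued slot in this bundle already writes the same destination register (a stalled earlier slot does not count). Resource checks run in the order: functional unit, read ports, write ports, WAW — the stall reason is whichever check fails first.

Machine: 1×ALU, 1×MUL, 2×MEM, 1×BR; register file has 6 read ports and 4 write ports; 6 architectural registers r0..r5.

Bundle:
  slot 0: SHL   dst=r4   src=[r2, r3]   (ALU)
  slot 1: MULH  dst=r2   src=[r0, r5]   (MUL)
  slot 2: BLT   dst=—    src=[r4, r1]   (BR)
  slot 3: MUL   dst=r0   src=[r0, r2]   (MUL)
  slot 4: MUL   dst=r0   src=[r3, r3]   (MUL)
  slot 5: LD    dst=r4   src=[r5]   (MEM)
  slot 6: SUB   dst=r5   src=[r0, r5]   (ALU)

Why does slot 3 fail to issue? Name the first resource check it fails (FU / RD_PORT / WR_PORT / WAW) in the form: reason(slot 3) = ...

#0 ALU src=r2,r3 dispatched  <A:0 Mu:1 Ld:2 B:1 rd:4 wr:3>
#1 MUL src=r0,r5 dispatched  <A:0 Mu:0 Ld:2 B:1 rd:2 wr:2>
#2 BR src=r4,r1 dispatched  <A:0 Mu:0 Ld:2 B:0 rd:0 wr:2>
#3 MUL src=r0,r2 held:FU  <A:0 Mu:0 Ld:2 B:0 rd:0 wr:2>
#4 MUL src=r3,r3 held:FU  <A:0 Mu:0 Ld:2 B:0 rd:0 wr:2>
#5 MEM src=r5 held:RD_PORT  <A:0 Mu:0 Ld:2 B:0 rd:0 wr:2>
#6 ALU src=r0,r5 held:FU  <A:0 Mu:0 Ld:2 B:0 rd:0 wr:2>

reason(slot 3) = FU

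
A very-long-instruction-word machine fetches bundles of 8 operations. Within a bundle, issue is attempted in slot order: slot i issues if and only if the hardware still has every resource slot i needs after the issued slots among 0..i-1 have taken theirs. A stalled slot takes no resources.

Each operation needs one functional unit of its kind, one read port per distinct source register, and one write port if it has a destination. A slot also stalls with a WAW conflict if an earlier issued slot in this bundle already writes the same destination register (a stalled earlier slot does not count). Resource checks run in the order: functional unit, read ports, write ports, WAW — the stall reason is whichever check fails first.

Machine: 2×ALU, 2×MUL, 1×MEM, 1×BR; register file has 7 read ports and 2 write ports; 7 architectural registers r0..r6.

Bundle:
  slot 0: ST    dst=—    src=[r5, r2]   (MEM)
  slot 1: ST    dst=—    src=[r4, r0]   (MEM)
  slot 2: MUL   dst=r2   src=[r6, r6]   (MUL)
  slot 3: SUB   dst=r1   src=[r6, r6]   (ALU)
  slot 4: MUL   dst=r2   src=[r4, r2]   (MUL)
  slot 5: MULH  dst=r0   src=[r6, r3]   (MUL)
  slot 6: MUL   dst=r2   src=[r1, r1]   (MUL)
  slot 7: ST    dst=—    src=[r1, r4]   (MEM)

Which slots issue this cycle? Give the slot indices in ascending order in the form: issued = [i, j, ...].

#0 MEM src=r5,r2 dispatched  <A:2 Mu:2 Ld:0 B:1 rd:5 wr:2>
#1 MEM src=r4,r0 held:FU  <A:2 Mu:2 Ld:0 B:1 rd:5 wr:2>
#2 MUL src=r6,r6 dispatched  <A:2 Mu:1 Ld:0 B:1 rd:4 wr:1>
#3 ALU src=r6,r6 dispatched  <A:1 Mu:1 Ld:0 B:1 rd:3 wr:0>
#4 MUL src=r4,r2 held:WR_PORT  <A:1 Mu:1 Ld:0 B:1 rd:3 wr:0>
#5 MUL src=r6,r3 held:WR_PORT  <A:1 Mu:1 Ld:0 B:1 rd:3 wr:0>
#6 MUL src=r1,r1 held:WR_PORT  <A:1 Mu:1 Ld:0 B:1 rd:3 wr:0>
#7 MEM src=r1,r4 held:FU  <A:1 Mu:1 Ld:0 B:1 rd:3 wr:0>

issued = [0, 2, 3]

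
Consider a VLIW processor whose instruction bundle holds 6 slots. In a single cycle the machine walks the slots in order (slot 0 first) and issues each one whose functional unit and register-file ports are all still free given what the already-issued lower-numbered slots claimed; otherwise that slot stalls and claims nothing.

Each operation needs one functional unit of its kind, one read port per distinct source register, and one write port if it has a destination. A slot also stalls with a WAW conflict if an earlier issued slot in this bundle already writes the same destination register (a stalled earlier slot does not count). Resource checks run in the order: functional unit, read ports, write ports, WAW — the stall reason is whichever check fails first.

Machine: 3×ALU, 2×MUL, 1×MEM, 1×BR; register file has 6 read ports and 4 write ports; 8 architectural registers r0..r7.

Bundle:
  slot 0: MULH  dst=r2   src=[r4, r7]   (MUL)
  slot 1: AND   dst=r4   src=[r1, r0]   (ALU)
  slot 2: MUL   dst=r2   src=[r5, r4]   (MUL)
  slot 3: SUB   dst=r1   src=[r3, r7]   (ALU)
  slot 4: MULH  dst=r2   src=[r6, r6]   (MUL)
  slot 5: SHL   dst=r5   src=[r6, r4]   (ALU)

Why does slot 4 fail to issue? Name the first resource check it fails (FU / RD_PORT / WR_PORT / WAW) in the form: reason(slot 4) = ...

  0. MUL→r2 ⇒ go  {3A/1Mu/1Ld/1B | 4r 3w}
  1. ALU→r4 ⇒ go  {2A/1Mu/1Ld/1B | 2r 2w}
  2. MUL→r2 ⇒ no(WAW)  {2A/1Mu/1Ld/1B | 2r 2w}
  3. ALU→r1 ⇒ go  {1A/1Mu/1Ld/1B | 0r 1w}
  4. MUL→r2 ⇒ no(RD_PORT)  {1A/1Mu/1Ld/1B | 0r 1w}
  5. ALU→r5 ⇒ no(RD_PORT)  {1A/1Mu/1Ld/1B | 0r 1w}

reason(slot 4) = RD_PORT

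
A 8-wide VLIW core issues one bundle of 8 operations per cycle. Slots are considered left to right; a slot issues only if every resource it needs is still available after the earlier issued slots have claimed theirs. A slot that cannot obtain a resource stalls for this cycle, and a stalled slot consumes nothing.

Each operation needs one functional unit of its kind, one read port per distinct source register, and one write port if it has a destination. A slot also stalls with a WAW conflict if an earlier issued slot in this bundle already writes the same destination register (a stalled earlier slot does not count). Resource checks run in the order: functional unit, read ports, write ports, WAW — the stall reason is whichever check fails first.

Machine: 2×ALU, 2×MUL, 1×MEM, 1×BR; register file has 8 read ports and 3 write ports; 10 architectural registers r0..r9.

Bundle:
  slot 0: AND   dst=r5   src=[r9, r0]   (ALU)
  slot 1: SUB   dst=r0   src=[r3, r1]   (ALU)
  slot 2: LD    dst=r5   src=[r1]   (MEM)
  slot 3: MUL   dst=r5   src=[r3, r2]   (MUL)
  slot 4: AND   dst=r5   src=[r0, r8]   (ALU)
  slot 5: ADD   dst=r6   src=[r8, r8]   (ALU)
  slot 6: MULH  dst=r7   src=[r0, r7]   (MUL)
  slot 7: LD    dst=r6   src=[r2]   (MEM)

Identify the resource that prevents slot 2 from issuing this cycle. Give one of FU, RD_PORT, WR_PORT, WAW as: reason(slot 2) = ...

(0) want 1×ALU +2rd +1wr — yes → AL1|MU2|ME1|BR1|rd6|wr2
(1) want 1×ALU +2rd +1wr — yes → AL0|MU2|ME1|BR1|rd4|wr1
(2) want 1×MEM +1rd +1wr — WAW → AL0|MU2|ME1|BR1|rd4|wr1
(3) want 1×MUL +2rd +1wr — WAW → AL0|MU2|ME1|BR1|rd4|wr1
(4) want 1×ALU +2rd +1wr — FU → AL0|MU2|ME1|BR1|rd4|wr1
(5) want 1×ALU +1rd +1wr — FU → AL0|MU2|ME1|BR1|rd4|wr1
(6) want 1×MUL +2rd +1wr — yes → AL0|MU1|ME1|BR1|rd2|wr0
(7) want 1×MEM +1rd +1wr — WR_PORT → AL0|MU1|ME1|BR1|rd2|wr0

reason(slot 2) = WAW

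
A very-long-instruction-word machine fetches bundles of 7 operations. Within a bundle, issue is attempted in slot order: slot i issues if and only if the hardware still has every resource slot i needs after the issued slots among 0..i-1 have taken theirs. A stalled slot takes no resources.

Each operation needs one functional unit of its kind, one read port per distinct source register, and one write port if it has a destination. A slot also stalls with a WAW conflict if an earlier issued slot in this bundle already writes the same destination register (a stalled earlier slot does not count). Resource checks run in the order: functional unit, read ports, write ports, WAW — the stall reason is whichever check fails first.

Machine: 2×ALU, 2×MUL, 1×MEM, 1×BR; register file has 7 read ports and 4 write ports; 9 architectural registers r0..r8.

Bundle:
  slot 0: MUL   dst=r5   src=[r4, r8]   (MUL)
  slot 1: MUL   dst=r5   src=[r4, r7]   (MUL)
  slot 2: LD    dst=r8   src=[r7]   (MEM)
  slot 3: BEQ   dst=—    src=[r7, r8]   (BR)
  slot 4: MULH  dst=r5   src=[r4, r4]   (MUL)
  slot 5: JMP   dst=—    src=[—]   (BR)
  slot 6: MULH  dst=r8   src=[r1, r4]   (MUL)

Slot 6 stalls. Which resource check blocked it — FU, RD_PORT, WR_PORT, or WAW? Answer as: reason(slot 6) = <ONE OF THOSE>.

slot 0 (MUL): ISSUE — free A2,Mu1,Ld1,B1 rp5 wp3
slot 1 (MUL): stall WAW — free A2,Mu1,Ld1,B1 rp5 wp3
slot 2 (MEM): ISSUE — free A2,Mu1,Ld0,B1 rp4 wp2
slot 3 (BR): ISSUE — free A2,Mu1,Ld0,B0 rp2 wp2
slot 4 (MUL): stall WAW — free A2,Mu1,Ld0,B0 rp2 wp2
slot 5 (BR): stall FU — free A2,Mu1,Ld0,B0 rp2 wp2
slot 6 (MUL): stall WAW — free A2,Mu1,Ld0,B0 rp2 wp2

reason(slot 6) = WAW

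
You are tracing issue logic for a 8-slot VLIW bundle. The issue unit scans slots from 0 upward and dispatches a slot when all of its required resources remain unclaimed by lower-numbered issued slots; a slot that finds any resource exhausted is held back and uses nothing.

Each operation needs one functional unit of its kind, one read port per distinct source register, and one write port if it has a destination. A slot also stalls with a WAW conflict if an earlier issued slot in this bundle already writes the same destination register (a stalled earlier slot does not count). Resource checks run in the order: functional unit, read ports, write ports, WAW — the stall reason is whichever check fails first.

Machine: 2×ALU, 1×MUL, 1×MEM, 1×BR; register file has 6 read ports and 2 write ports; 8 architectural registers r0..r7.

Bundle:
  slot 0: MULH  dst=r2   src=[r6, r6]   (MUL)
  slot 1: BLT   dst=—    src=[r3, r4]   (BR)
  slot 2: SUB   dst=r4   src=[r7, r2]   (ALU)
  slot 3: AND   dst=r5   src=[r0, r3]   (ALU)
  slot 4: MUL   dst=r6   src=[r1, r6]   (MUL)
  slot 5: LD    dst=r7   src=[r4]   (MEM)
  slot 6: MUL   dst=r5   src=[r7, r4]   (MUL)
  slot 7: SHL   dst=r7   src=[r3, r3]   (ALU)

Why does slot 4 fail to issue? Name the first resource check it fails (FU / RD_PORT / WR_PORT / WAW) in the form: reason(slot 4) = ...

reason(slot 4) = FU

[0] MUL needs rd=1 wr=1: ok; after: ALU=2 MUL=0 MEM=1 BR=1, R=5, W=1
[1] BR needs rd=2 wr=0: ok; after: ALU=2 MUL=0 MEM=1 BR=0, R=3, W=1
[2] ALU needs rd=2 wr=1: ok; after: ALU=1 MUL=0 MEM=1 BR=0, R=1, W=0
[3] ALU needs rd=2 wr=1: RD_PORT; after: ALU=1 MUL=0 MEM=1 BR=0, R=1, W=0
[4] MUL needs rd=2 wr=1: FU; after: ALU=1 MUL=0 MEM=1 BR=0, R=1, W=0
[5] MEM needs rd=1 wr=1: WR_PORT; after: ALU=1 MUL=0 MEM=1 BR=0, R=1, W=0
[6] MUL needs rd=2 wr=1: FU; after: ALU=1 MUL=0 MEM=1 BR=0, R=1, W=0
[7] ALU needs rd=1 wr=1: WR_PORT; after: ALU=1 MUL=0 MEM=1 BR=0, R=1, W=0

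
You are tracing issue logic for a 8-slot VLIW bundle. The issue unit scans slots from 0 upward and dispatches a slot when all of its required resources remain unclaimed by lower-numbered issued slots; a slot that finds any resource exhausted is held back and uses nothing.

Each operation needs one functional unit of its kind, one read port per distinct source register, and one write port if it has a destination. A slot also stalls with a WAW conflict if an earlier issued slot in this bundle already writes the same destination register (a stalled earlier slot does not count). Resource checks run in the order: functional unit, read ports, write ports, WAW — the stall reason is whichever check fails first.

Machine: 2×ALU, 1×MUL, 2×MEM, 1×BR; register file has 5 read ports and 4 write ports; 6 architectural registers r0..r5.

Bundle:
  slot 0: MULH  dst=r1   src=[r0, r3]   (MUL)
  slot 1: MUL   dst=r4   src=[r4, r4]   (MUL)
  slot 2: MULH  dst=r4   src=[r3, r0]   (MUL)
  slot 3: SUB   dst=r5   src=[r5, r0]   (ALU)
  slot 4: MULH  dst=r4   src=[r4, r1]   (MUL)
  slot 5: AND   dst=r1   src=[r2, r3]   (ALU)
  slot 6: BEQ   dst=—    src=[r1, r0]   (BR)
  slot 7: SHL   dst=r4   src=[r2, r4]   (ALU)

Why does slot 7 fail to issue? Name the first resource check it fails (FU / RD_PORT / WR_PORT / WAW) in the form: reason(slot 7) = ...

reason(slot 7) = RD_PORT

#0 MUL src=r0,r3 dispatched  <A:2 Mu:0 Ld:2 B:1 rd:3 wr:3>
#1 MUL src=r4,r4 held:FU  <A:2 Mu:0 Ld:2 B:1 rd:3 wr:3>
#2 MUL src=r3,r0 held:FU  <A:2 Mu:0 Ld:2 B:1 rd:3 wr:3>
#3 ALU src=r5,r0 dispatched  <A:1 Mu:0 Ld:2 B:1 rd:1 wr:2>
#4 MUL src=r4,r1 held:FU  <A:1 Mu:0 Ld:2 B:1 rd:1 wr:2>
#5 ALU src=r2,r3 held:RD_PORT  <A:1 Mu:0 Ld:2 B:1 rd:1 wr:2>
#6 BR src=r1,r0 held:RD_PORT  <A:1 Mu:0 Ld:2 B:1 rd:1 wr:2>
#7 ALU src=r2,r4 held:RD_PORT  <A:1 Mu:0 Ld:2 B:1 rd:1 wr:2>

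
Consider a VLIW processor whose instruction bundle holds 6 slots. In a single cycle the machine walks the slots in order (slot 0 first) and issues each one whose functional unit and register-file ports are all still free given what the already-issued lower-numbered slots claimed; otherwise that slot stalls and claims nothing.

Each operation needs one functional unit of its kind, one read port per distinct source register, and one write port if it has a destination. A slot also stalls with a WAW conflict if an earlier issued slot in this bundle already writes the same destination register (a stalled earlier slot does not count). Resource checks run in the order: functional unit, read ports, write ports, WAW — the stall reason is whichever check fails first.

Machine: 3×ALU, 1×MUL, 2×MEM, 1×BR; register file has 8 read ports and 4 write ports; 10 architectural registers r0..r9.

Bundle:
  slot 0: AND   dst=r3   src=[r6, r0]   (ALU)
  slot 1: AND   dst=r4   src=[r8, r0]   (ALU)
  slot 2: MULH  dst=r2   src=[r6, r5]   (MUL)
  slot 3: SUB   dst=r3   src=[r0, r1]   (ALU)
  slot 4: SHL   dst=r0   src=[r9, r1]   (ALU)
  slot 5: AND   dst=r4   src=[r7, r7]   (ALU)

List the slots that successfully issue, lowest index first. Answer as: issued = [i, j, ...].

  0. ALU→r3 ⇒ go  {2A/1Mu/2Ld/1B | 6r 3w}
  1. ALU→r4 ⇒ go  {1A/1Mu/2Ld/1B | 4r 2w}
  2. MUL→r2 ⇒ go  {1A/0Mu/2Ld/1B | 2r 1w}
  3. ALU→r3 ⇒ no(WAW)  {1A/0Mu/2Ld/1B | 2r 1w}
  4. ALU→r0 ⇒ go  {0A/0Mu/2Ld/1B | 0r 0w}
  5. ALU→r4 ⇒ no(FU)  {0A/0Mu/2Ld/1B | 0r 0w}

issued = [0, 1, 2, 4]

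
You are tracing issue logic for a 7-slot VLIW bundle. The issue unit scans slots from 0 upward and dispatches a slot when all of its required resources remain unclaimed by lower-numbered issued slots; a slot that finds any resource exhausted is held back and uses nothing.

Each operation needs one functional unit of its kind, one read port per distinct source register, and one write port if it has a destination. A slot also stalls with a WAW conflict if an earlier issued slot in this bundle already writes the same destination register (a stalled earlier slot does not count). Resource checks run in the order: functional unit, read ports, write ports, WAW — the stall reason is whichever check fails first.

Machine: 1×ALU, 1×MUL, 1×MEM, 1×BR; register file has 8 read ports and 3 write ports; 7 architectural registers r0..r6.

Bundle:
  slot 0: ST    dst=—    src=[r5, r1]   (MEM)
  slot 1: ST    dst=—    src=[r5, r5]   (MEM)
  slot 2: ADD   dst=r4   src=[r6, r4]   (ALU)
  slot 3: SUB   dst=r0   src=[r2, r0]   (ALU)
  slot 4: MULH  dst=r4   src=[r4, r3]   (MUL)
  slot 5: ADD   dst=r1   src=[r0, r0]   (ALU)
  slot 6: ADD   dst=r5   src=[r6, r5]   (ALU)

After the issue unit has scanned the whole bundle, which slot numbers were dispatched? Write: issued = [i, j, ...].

issued = [0, 2]

#0 MEM src=r5,r1 dispatched  <A:1 Mu:1 Ld:0 B:1 rd:6 wr:3>
#1 MEM src=r5,r5 held:FU  <A:1 Mu:1 Ld:0 B:1 rd:6 wr:3>
#2 ALU src=r6,r4 dispatched  <A:0 Mu:1 Ld:0 B:1 rd:4 wr:2>
#3 ALU src=r2,r0 held:FU  <A:0 Mu:1 Ld:0 B:1 rd:4 wr:2>
#4 MUL src=r4,r3 held:WAW  <A:0 Mu:1 Ld:0 B:1 rd:4 wr:2>
#5 ALU src=r0,r0 held:FU  <A:0 Mu:1 Ld:0 B:1 rd:4 wr:2>
#6 ALU src=r6,r5 held:FU  <A:0 Mu:1 Ld:0 B:1 rd:4 wr:2>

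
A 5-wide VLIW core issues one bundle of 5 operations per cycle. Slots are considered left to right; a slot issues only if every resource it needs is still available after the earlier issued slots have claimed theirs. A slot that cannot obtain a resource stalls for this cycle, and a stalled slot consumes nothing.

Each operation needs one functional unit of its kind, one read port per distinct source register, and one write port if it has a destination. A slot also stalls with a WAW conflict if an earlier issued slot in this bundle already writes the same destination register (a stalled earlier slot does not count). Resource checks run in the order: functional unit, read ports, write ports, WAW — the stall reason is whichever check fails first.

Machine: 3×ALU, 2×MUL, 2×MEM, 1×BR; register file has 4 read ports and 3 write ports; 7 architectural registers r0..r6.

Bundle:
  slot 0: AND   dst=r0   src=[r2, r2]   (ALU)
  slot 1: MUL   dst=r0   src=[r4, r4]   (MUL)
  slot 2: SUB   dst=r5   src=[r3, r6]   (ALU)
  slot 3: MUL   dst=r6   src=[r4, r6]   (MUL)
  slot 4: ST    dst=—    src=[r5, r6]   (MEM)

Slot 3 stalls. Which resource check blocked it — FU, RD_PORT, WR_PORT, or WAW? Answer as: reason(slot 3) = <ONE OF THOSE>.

reason(slot 3) = RD_PORT

  0. ALU→r0 ⇒ go  {2A/2Mu/2Ld/1B | 3r 2w}
  1. MUL→r0 ⇒ no(WAW)  {2A/2Mu/2Ld/1B | 3r 2w}
  2. ALU→r5 ⇒ go  {1A/2Mu/2Ld/1B | 1r 1w}
  3. MUL→r6 ⇒ no(RD_PORT)  {1A/2Mu/2Ld/1B | 1r 1w}
  4. MEM ⇒ no(RD_PORT)  {1A/2Mu/2Ld/1B | 1r 1w}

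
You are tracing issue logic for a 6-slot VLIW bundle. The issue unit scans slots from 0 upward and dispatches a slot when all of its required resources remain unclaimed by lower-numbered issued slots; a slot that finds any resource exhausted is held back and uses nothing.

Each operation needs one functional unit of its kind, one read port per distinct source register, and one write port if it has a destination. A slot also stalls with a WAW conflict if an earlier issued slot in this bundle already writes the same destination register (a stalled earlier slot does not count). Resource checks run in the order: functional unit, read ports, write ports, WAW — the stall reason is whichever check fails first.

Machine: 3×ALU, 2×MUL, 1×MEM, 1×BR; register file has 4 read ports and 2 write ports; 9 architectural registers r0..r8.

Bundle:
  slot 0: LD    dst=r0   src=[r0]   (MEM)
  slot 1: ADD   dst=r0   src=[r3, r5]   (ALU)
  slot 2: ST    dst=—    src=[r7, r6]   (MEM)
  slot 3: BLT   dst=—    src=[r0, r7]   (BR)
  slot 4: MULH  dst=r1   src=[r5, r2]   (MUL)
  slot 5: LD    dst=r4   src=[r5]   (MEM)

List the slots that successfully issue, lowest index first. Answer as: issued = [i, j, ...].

[0] MEM needs rd=1 wr=1: ok; after: ALU=3 MUL=2 MEM=0 BR=1, R=3, W=1
[1] ALU needs rd=2 wr=1: WAW; after: ALU=3 MUL=2 MEM=0 BR=1, R=3, W=1
[2] MEM needs rd=2 wr=0: FU; after: ALU=3 MUL=2 MEM=0 BR=1, R=3, W=1
[3] BR needs rd=2 wr=0: ok; after: ALU=3 MUL=2 MEM=0 BR=0, R=1, W=1
[4] MUL needs rd=2 wr=1: RD_PORT; after: ALU=3 MUL=2 MEM=0 BR=0, R=1, W=1
[5] MEM needs rd=1 wr=1: FU; after: ALU=3 MUL=2 MEM=0 BR=0, R=1, W=1

issued = [0, 3]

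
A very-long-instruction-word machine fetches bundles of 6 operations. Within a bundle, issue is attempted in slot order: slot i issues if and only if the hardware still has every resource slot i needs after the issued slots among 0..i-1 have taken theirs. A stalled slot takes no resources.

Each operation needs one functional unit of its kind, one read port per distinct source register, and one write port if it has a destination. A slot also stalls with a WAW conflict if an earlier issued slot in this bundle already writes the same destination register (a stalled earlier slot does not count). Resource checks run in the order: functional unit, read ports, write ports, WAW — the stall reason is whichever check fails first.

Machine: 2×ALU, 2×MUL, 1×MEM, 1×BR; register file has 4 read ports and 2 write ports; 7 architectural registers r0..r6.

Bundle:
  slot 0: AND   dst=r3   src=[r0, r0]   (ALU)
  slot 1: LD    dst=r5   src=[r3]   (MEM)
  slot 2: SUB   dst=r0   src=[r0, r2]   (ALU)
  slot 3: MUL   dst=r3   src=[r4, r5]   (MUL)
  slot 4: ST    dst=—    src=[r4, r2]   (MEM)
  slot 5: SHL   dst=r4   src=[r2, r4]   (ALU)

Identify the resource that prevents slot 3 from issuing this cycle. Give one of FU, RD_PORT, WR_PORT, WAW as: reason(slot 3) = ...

  0. ALU→r3 ⇒ go  {1A/2Mu/1Ld/1B | 3r 1w}
  1. MEM→r5 ⇒ go  {1A/2Mu/0Ld/1B | 2r 0w}
  2. ALU→r0 ⇒ no(WR_PORT)  {1A/2Mu/0Ld/1B | 2r 0w}
  3. MUL→r3 ⇒ no(WR_PORT)  {1A/2Mu/0Ld/1B | 2r 0w}
  4. MEM ⇒ no(FU)  {1A/2Mu/0Ld/1B | 2r 0w}
  5. ALU→r4 ⇒ no(WR_PORT)  {1A/2Mu/0Ld/1B | 2r 0w}

reason(slot 3) = WR_PORT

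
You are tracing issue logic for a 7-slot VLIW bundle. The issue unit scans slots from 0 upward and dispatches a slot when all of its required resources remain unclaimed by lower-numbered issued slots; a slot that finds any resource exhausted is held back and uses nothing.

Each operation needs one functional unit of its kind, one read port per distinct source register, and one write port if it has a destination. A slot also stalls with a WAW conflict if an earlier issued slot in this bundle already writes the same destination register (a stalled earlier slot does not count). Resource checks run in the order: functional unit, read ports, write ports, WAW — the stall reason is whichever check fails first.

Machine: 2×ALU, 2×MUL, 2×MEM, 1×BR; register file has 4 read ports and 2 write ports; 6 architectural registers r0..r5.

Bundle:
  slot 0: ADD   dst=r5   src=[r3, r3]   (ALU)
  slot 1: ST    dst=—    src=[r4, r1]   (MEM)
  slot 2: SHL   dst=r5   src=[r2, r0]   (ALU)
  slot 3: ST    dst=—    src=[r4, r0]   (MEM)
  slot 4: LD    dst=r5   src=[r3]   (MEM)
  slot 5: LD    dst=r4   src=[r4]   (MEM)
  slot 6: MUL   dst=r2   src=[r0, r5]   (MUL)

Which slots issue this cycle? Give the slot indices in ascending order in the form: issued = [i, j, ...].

issued = [0, 1, 5]

[0] ALU needs rd=1 wr=1: ok; after: ALU=1 MUL=2 MEM=2 BR=1, R=3, W=1
[1] MEM needs rd=2 wr=0: ok; after: ALU=1 MUL=2 MEM=1 BR=1, R=1, W=1
[2] ALU needs rd=2 wr=1: RD_PORT; after: ALU=1 MUL=2 MEM=1 BR=1, R=1, W=1
[3] MEM needs rd=2 wr=0: RD_PORT; after: ALU=1 MUL=2 MEM=1 BR=1, R=1, W=1
[4] MEM needs rd=1 wr=1: WAW; after: ALU=1 MUL=2 MEM=1 BR=1, R=1, W=1
[5] MEM needs rd=1 wr=1: ok; after: ALU=1 MUL=2 MEM=0 BR=1, R=0, W=0
[6] MUL needs rd=2 wr=1: RD_PORT; after: ALU=1 MUL=2 MEM=0 BR=1, R=0, W=0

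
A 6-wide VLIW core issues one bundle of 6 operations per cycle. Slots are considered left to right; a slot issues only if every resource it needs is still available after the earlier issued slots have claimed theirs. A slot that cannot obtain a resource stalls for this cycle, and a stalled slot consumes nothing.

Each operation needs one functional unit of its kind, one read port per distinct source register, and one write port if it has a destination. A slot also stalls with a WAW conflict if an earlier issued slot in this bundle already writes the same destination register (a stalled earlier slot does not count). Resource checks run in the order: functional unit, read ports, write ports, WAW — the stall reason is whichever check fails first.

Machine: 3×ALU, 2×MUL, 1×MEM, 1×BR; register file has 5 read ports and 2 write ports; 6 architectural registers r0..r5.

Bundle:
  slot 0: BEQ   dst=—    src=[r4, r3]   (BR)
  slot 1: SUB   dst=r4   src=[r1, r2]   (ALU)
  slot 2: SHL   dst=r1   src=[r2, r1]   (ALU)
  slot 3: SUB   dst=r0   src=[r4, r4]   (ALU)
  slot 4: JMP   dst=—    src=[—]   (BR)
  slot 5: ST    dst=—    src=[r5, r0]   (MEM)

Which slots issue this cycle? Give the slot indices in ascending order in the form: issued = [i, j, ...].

slot 0 (BR): ISSUE — free A3,Mu2,Ld1,B0 rp3 wp2
slot 1 (ALU): ISSUE — free A2,Mu2,Ld1,B0 rp1 wp1
slot 2 (ALU): stall RD_PORT — free A2,Mu2,Ld1,B0 rp1 wp1
slot 3 (ALU): ISSUE — free A1,Mu2,Ld1,B0 rp0 wp0
slot 4 (BR): stall FU — free A1,Mu2,Ld1,B0 rp0 wp0
slot 5 (MEM): stall RD_PORT — free A1,Mu2,Ld1,B0 rp0 wp0

issued = [0, 1, 3]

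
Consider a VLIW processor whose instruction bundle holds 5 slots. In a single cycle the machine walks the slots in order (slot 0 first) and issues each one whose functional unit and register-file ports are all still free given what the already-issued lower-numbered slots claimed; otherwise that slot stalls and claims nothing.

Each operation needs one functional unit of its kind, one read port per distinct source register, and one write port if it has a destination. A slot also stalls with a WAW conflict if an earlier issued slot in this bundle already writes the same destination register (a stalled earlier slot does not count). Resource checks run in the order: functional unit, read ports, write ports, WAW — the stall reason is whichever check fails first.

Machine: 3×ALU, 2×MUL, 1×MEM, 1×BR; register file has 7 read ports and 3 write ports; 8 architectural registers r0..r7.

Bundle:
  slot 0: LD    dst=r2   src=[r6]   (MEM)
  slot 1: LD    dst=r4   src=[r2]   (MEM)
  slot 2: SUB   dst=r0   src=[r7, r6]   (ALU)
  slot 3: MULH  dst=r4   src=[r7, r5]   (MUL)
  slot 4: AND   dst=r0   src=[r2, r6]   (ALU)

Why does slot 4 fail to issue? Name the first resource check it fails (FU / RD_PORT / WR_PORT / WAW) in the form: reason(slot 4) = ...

reason(slot 4) = WR_PORT

slot 0 (MEM): ISSUE — free A3,Mu2,Ld0,B1 rp6 wp2
slot 1 (MEM): stall FU — free A3,Mu2,Ld0,B1 rp6 wp2
slot 2 (ALU): ISSUE — free A2,Mu2,Ld0,B1 rp4 wp1
slot 3 (MUL): ISSUE — free A2,Mu1,Ld0,B1 rp2 wp0
slot 4 (ALU): stall WR_PORT — free A2,Mu1,Ld0,B1 rp2 wp0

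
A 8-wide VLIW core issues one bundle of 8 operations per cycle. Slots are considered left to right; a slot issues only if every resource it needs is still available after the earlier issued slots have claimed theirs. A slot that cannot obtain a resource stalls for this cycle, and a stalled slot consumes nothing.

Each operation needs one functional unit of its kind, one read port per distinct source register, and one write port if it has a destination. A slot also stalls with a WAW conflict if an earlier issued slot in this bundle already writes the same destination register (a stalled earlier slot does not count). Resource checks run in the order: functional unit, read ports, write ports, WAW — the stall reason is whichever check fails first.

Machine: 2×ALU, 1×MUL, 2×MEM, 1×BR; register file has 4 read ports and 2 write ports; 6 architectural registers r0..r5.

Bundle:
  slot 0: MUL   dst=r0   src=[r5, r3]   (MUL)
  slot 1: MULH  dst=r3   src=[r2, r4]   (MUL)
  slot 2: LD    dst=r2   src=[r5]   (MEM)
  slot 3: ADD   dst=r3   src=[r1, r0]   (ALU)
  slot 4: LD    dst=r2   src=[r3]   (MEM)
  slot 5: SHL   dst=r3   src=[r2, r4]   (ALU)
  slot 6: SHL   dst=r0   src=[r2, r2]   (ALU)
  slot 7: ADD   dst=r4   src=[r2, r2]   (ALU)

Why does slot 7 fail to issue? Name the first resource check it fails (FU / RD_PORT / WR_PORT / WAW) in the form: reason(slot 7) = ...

reason(slot 7) = WR_PORT

  0. MUL→r0 ⇒ go  {2A/0Mu/2Ld/1B | 2r 1w}
  1. MUL→r3 ⇒ no(FU)  {2A/0Mu/2Ld/1B | 2r 1w}
  2. MEM→r2 ⇒ go  {2A/0Mu/1Ld/1B | 1r 0w}
  3. ALU→r3 ⇒ no(RD_PORT)  {2A/0Mu/1Ld/1B | 1r 0w}
  4. MEM→r2 ⇒ no(WR_PORT)  {2A/0Mu/1Ld/1B | 1r 0w}
  5. ALU→r3 ⇒ no(RD_PORT)  {2A/0Mu/1Ld/1B | 1r 0w}
  6. ALU→r0 ⇒ no(WR_PORT)  {2A/0Mu/1Ld/1B | 1r 0w}
  7. ALU→r4 ⇒ no(WR_PORT)  {2A/0Mu/1Ld/1B | 1r 0w}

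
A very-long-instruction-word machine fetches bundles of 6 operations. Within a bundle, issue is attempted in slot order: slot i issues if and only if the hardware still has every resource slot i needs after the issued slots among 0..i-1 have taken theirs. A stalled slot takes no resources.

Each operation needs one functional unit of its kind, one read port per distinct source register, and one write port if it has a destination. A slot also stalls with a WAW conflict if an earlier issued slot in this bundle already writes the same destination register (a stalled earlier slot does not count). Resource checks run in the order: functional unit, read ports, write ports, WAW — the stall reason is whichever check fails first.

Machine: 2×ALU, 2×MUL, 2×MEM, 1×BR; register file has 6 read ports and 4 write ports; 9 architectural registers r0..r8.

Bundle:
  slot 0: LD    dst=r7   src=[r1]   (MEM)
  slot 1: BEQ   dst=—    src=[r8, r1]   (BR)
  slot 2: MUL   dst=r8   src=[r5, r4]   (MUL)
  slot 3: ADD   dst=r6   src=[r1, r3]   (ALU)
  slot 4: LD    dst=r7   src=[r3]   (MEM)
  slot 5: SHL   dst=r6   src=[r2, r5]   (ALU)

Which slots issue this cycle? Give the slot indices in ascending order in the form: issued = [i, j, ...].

slot 0 (MEM): ISSUE — free A2,Mu2,Ld1,B1 rp5 wp3
slot 1 (BR): ISSUE — free A2,Mu2,Ld1,B0 rp3 wp3
slot 2 (MUL): ISSUE — free A2,Mu1,Ld1,B0 rp1 wp2
slot 3 (ALU): stall RD_PORT — free A2,Mu1,Ld1,B0 rp1 wp2
slot 4 (MEM): stall WAW — free A2,Mu1,Ld1,B0 rp1 wp2
slot 5 (ALU): stall RD_PORT — free A2,Mu1,Ld1,B0 rp1 wp2

issued = [0, 1, 2]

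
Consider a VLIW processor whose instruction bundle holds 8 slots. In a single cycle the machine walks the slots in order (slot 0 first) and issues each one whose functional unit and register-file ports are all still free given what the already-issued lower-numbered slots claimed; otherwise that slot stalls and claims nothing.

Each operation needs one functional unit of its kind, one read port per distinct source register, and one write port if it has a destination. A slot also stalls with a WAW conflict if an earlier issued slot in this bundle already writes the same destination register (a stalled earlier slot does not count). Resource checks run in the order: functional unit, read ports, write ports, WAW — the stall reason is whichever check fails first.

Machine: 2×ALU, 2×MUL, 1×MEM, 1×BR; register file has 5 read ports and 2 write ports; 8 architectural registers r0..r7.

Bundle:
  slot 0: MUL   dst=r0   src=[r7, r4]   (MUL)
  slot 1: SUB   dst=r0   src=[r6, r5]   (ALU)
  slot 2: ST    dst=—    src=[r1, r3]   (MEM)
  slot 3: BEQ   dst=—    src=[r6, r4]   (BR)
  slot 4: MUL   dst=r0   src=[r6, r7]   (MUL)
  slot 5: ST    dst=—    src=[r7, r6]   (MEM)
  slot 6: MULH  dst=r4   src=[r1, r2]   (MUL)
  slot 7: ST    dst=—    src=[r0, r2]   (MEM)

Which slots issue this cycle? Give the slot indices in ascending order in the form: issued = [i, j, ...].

  0. MUL→r0 ⇒ go  {2A/1Mu/1Ld/1B | 3r 1w}
  1. ALU→r0 ⇒ no(WAW)  {2A/1Mu/1Ld/1B | 3r 1w}
  2. MEM ⇒ go  {2A/1Mu/0Ld/1B | 1r 1w}
  3. BR ⇒ no(RD_PORT)  {2A/1Mu/0Ld/1B | 1r 1w}
  4. MUL→r0 ⇒ no(RD_PORT)  {2A/1Mu/0Ld/1B | 1r 1w}
  5. MEM ⇒ no(FU)  {2A/1Mu/0Ld/1B | 1r 1w}
  6. MUL→r4 ⇒ no(RD_PORT)  {2A/1Mu/0Ld/1B | 1r 1w}
  7. MEM ⇒ no(FU)  {2A/1Mu/0Ld/1B | 1r 1w}

issued = [0, 2]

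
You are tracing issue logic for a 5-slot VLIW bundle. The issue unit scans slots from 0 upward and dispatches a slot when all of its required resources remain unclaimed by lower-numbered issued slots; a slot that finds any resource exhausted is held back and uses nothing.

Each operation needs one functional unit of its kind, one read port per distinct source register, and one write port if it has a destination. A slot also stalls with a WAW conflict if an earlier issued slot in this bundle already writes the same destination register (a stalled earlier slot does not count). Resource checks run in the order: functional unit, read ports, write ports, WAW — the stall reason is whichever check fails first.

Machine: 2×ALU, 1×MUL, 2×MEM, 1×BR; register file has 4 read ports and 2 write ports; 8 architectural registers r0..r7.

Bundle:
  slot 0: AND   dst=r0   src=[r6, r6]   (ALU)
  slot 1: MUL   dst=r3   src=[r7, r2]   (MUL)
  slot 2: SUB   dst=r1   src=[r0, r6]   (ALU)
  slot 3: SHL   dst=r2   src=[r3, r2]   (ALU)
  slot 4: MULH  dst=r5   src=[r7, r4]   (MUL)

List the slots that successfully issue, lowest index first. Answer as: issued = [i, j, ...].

(0) want 1×ALU +1rd +1wr — yes → AL1|MU1|ME2|BR1|rd3|wr1
(1) want 1×MUL +2rd +1wr — yes → AL1|MU0|ME2|BR1|rd1|wr0
(2) want 1×ALU +2rd +1wr — RD_PORT → AL1|MU0|ME2|BR1|rd1|wr0
(3) want 1×ALU +2rd +1wr — RD_PORT → AL1|MU0|ME2|BR1|rd1|wr0
(4) want 1×MUL +2rd +1wr — FU → AL1|MU0|ME2|BR1|rd1|wr0

issued = [0, 1]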